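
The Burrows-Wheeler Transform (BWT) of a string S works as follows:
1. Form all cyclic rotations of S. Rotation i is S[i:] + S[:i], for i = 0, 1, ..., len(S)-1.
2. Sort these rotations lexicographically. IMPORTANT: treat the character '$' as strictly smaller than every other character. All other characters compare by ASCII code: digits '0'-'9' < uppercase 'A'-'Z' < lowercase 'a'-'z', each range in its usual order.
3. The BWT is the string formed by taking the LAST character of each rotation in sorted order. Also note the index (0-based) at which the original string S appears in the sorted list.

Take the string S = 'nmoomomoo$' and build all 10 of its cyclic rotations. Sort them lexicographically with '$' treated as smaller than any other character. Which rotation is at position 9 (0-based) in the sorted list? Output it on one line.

Answer: oomomoo$nm

Derivation:
All 10 rotations (rotation i = S[i:]+S[:i]):
  rot[0] = nmoomomoo$
  rot[1] = moomomoo$n
  rot[2] = oomomoo$nm
  rot[3] = omomoo$nmo
  rot[4] = momoo$nmoo
  rot[5] = omoo$nmoom
  rot[6] = moo$nmoomo
  rot[7] = oo$nmoomom
  rot[8] = o$nmoomomo
  rot[9] = $nmoomomoo
Sorted (with $ < everything):
  sorted[0] = $nmoomomoo
  sorted[1] = momoo$nmoo
  sorted[2] = moo$nmoomo
  sorted[3] = moomomoo$n
  sorted[4] = nmoomomoo$
  sorted[5] = o$nmoomomo
  sorted[6] = omomoo$nmo
  sorted[7] = omoo$nmoom
  sorted[8] = oo$nmoomom
  sorted[9] = oomomoo$nm
sorted[9] = oomomoo$nm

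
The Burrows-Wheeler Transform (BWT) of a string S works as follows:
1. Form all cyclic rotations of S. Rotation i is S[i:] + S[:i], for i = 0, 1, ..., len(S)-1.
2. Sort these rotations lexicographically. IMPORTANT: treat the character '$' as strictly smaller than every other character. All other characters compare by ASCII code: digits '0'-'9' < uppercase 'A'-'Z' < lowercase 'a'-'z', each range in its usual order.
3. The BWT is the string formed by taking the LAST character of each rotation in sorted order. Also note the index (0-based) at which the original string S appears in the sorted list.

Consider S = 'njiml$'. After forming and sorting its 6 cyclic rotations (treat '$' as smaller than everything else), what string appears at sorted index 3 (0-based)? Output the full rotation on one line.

Answer: l$njim

Derivation:
All 6 rotations (rotation i = S[i:]+S[:i]):
  rot[0] = njiml$
  rot[1] = jiml$n
  rot[2] = iml$nj
  rot[3] = ml$nji
  rot[4] = l$njim
  rot[5] = $njiml
Sorted (with $ < everything):
  sorted[0] = $njiml
  sorted[1] = iml$nj
  sorted[2] = jiml$n
  sorted[3] = l$njim
  sorted[4] = ml$nji
  sorted[5] = njiml$
sorted[3] = l$njim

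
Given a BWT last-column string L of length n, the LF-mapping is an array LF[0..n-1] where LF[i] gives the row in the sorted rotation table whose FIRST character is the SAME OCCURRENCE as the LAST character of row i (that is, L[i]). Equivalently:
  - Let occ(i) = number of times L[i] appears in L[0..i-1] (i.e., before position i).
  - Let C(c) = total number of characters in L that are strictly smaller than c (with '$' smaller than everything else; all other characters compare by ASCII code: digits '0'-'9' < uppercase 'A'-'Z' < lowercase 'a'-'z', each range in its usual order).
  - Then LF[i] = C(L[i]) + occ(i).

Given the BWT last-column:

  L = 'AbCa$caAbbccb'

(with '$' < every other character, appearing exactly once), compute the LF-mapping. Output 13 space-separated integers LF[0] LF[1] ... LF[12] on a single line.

Char counts: '$':1, 'A':2, 'C':1, 'a':2, 'b':4, 'c':3
C (first-col start): C('$')=0, C('A')=1, C('C')=3, C('a')=4, C('b')=6, C('c')=10
L[0]='A': occ=0, LF[0]=C('A')+0=1+0=1
L[1]='b': occ=0, LF[1]=C('b')+0=6+0=6
L[2]='C': occ=0, LF[2]=C('C')+0=3+0=3
L[3]='a': occ=0, LF[3]=C('a')+0=4+0=4
L[4]='$': occ=0, LF[4]=C('$')+0=0+0=0
L[5]='c': occ=0, LF[5]=C('c')+0=10+0=10
L[6]='a': occ=1, LF[6]=C('a')+1=4+1=5
L[7]='A': occ=1, LF[7]=C('A')+1=1+1=2
L[8]='b': occ=1, LF[8]=C('b')+1=6+1=7
L[9]='b': occ=2, LF[9]=C('b')+2=6+2=8
L[10]='c': occ=1, LF[10]=C('c')+1=10+1=11
L[11]='c': occ=2, LF[11]=C('c')+2=10+2=12
L[12]='b': occ=3, LF[12]=C('b')+3=6+3=9

Answer: 1 6 3 4 0 10 5 2 7 8 11 12 9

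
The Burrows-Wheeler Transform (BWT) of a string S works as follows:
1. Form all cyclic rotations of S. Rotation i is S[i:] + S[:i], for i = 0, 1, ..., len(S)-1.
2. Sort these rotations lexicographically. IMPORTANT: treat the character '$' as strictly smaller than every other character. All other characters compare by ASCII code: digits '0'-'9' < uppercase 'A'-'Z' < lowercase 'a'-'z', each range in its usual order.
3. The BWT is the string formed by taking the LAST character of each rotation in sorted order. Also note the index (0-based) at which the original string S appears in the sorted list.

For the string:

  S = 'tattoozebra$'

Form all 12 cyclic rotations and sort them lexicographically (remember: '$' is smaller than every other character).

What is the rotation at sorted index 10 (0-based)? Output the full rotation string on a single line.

All 12 rotations (rotation i = S[i:]+S[:i]):
  rot[0] = tattoozebra$
  rot[1] = attoozebra$t
  rot[2] = ttoozebra$ta
  rot[3] = toozebra$tat
  rot[4] = oozebra$tatt
  rot[5] = ozebra$tatto
  rot[6] = zebra$tattoo
  rot[7] = ebra$tattooz
  rot[8] = bra$tattooze
  rot[9] = ra$tattoozeb
  rot[10] = a$tattoozebr
  rot[11] = $tattoozebra
Sorted (with $ < everything):
  sorted[0] = $tattoozebra
  sorted[1] = a$tattoozebr
  sorted[2] = attoozebra$t
  sorted[3] = bra$tattooze
  sorted[4] = ebra$tattooz
  sorted[5] = oozebra$tatt
  sorted[6] = ozebra$tatto
  sorted[7] = ra$tattoozeb
  sorted[8] = tattoozebra$
  sorted[9] = toozebra$tat
  sorted[10] = ttoozebra$ta
  sorted[11] = zebra$tattoo
sorted[10] = ttoozebra$ta

Answer: ttoozebra$ta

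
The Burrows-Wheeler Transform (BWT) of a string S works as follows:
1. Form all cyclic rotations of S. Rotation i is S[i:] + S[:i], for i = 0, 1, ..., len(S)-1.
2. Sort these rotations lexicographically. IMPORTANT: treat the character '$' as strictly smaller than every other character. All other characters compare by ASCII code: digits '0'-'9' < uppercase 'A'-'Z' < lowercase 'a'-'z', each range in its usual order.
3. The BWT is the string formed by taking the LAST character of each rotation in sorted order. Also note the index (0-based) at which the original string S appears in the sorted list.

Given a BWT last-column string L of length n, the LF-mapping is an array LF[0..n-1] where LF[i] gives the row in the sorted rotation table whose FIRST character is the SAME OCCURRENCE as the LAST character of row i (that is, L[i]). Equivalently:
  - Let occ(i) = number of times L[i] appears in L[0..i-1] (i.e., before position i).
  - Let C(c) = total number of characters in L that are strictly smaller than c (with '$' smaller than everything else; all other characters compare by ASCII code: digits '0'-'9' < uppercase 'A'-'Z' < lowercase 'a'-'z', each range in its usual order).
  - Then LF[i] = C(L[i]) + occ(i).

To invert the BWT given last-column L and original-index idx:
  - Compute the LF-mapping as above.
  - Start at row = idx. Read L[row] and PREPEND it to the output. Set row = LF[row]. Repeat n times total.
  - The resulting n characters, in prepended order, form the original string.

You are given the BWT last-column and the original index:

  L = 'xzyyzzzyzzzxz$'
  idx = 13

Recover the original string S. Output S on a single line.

LF mapping: 1 6 3 4 7 8 9 5 10 11 12 2 13 0
Walk LF starting at row 13, prepending L[row]:
  step 1: row=13, L[13]='$', prepend. Next row=LF[13]=0
  step 2: row=0, L[0]='x', prepend. Next row=LF[0]=1
  step 3: row=1, L[1]='z', prepend. Next row=LF[1]=6
  step 4: row=6, L[6]='z', prepend. Next row=LF[6]=9
  step 5: row=9, L[9]='z', prepend. Next row=LF[9]=11
  step 6: row=11, L[11]='x', prepend. Next row=LF[11]=2
  step 7: row=2, L[2]='y', prepend. Next row=LF[2]=3
  step 8: row=3, L[3]='y', prepend. Next row=LF[3]=4
  step 9: row=4, L[4]='z', prepend. Next row=LF[4]=7
  step 10: row=7, L[7]='y', prepend. Next row=LF[7]=5
  step 11: row=5, L[5]='z', prepend. Next row=LF[5]=8
  step 12: row=8, L[8]='z', prepend. Next row=LF[8]=10
  step 13: row=10, L[10]='z', prepend. Next row=LF[10]=12
  step 14: row=12, L[12]='z', prepend. Next row=LF[12]=13
Reversed output: zzzzyzyyxzzzx$

Answer: zzzzyzyyxzzzx$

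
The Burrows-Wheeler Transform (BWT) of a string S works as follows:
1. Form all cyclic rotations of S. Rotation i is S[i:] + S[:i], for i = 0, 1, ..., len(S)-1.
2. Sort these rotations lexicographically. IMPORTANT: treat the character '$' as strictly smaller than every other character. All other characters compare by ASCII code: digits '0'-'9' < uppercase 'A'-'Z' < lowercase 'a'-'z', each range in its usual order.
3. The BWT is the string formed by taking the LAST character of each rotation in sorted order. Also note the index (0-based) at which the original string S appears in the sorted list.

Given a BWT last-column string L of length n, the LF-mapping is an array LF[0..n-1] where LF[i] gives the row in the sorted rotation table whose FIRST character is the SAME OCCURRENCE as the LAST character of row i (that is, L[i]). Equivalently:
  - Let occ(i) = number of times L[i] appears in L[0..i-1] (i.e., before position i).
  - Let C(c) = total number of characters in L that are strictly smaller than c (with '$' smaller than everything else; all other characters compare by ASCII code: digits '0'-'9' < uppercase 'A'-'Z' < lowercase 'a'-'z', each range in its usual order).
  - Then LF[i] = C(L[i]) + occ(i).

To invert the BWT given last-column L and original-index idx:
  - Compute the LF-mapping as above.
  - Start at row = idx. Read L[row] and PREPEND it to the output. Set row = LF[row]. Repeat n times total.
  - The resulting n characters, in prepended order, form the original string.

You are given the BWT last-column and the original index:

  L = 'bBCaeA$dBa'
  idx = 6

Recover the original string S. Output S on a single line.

Answer: aeCBAaBdb$

Derivation:
LF mapping: 7 2 4 5 9 1 0 8 3 6
Walk LF starting at row 6, prepending L[row]:
  step 1: row=6, L[6]='$', prepend. Next row=LF[6]=0
  step 2: row=0, L[0]='b', prepend. Next row=LF[0]=7
  step 3: row=7, L[7]='d', prepend. Next row=LF[7]=8
  step 4: row=8, L[8]='B', prepend. Next row=LF[8]=3
  step 5: row=3, L[3]='a', prepend. Next row=LF[3]=5
  step 6: row=5, L[5]='A', prepend. Next row=LF[5]=1
  step 7: row=1, L[1]='B', prepend. Next row=LF[1]=2
  step 8: row=2, L[2]='C', prepend. Next row=LF[2]=4
  step 9: row=4, L[4]='e', prepend. Next row=LF[4]=9
  step 10: row=9, L[9]='a', prepend. Next row=LF[9]=6
Reversed output: aeCBAaBdb$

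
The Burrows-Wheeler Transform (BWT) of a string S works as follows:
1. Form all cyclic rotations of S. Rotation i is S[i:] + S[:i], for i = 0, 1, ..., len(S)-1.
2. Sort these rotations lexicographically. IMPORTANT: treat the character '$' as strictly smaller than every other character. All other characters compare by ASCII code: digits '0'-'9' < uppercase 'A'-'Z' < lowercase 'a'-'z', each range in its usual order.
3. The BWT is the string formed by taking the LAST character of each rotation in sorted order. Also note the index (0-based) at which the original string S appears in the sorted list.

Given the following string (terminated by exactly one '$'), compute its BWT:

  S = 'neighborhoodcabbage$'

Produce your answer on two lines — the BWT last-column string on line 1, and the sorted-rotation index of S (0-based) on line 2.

All 20 rotations (rotation i = S[i:]+S[:i]):
  rot[0] = neighborhoodcabbage$
  rot[1] = eighborhoodcabbage$n
  rot[2] = ighborhoodcabbage$ne
  rot[3] = ghborhoodcabbage$nei
  rot[4] = hborhoodcabbage$neig
  rot[5] = borhoodcabbage$neigh
  rot[6] = orhoodcabbage$neighb
  rot[7] = rhoodcabbage$neighbo
  rot[8] = hoodcabbage$neighbor
  rot[9] = oodcabbage$neighborh
  rot[10] = odcabbage$neighborho
  rot[11] = dcabbage$neighborhoo
  rot[12] = cabbage$neighborhood
  rot[13] = abbage$neighborhoodc
  rot[14] = bbage$neighborhoodca
  rot[15] = bage$neighborhoodcab
  rot[16] = age$neighborhoodcabb
  rot[17] = ge$neighborhoodcabba
  rot[18] = e$neighborhoodcabbag
  rot[19] = $neighborhoodcabbage
Sorted (with $ < everything):
  sorted[0] = $neighborhoodcabbage  (last char: 'e')
  sorted[1] = abbage$neighborhoodc  (last char: 'c')
  sorted[2] = age$neighborhoodcabb  (last char: 'b')
  sorted[3] = bage$neighborhoodcab  (last char: 'b')
  sorted[4] = bbage$neighborhoodca  (last char: 'a')
  sorted[5] = borhoodcabbage$neigh  (last char: 'h')
  sorted[6] = cabbage$neighborhood  (last char: 'd')
  sorted[7] = dcabbage$neighborhoo  (last char: 'o')
  sorted[8] = e$neighborhoodcabbag  (last char: 'g')
  sorted[9] = eighborhoodcabbage$n  (last char: 'n')
  sorted[10] = ge$neighborhoodcabba  (last char: 'a')
  sorted[11] = ghborhoodcabbage$nei  (last char: 'i')
  sorted[12] = hborhoodcabbage$neig  (last char: 'g')
  sorted[13] = hoodcabbage$neighbor  (last char: 'r')
  sorted[14] = ighborhoodcabbage$ne  (last char: 'e')
  sorted[15] = neighborhoodcabbage$  (last char: '$')
  sorted[16] = odcabbage$neighborho  (last char: 'o')
  sorted[17] = oodcabbage$neighborh  (last char: 'h')
  sorted[18] = orhoodcabbage$neighb  (last char: 'b')
  sorted[19] = rhoodcabbage$neighbo  (last char: 'o')
Last column: ecbbahdognaigre$ohbo
Original string S is at sorted index 15

Answer: ecbbahdognaigre$ohbo
15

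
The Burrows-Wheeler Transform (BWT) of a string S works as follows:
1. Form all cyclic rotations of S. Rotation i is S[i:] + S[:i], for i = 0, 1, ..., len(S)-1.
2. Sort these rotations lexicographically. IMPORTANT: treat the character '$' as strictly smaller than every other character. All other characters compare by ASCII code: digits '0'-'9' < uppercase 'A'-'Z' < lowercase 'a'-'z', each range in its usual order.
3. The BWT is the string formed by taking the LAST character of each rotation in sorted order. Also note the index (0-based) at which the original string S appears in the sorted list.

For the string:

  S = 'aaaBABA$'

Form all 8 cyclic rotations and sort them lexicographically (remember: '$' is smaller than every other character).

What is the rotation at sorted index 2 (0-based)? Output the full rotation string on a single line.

Answer: ABA$aaaB

Derivation:
All 8 rotations (rotation i = S[i:]+S[:i]):
  rot[0] = aaaBABA$
  rot[1] = aaBABA$a
  rot[2] = aBABA$aa
  rot[3] = BABA$aaa
  rot[4] = ABA$aaaB
  rot[5] = BA$aaaBA
  rot[6] = A$aaaBAB
  rot[7] = $aaaBABA
Sorted (with $ < everything):
  sorted[0] = $aaaBABA
  sorted[1] = A$aaaBAB
  sorted[2] = ABA$aaaB
  sorted[3] = BA$aaaBA
  sorted[4] = BABA$aaa
  sorted[5] = aBABA$aa
  sorted[6] = aaBABA$a
  sorted[7] = aaaBABA$
sorted[2] = ABA$aaaB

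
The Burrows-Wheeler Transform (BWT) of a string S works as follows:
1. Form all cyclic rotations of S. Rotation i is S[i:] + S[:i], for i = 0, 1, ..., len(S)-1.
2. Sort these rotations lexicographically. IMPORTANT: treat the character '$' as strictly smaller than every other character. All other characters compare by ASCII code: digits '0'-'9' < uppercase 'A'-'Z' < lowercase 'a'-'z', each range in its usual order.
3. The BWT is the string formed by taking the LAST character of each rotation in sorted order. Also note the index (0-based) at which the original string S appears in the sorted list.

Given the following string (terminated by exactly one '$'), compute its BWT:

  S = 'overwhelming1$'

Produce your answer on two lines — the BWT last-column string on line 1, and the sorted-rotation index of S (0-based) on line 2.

All 14 rotations (rotation i = S[i:]+S[:i]):
  rot[0] = overwhelming1$
  rot[1] = verwhelming1$o
  rot[2] = erwhelming1$ov
  rot[3] = rwhelming1$ove
  rot[4] = whelming1$over
  rot[5] = helming1$overw
  rot[6] = elming1$overwh
  rot[7] = lming1$overwhe
  rot[8] = ming1$overwhel
  rot[9] = ing1$overwhelm
  rot[10] = ng1$overwhelmi
  rot[11] = g1$overwhelmin
  rot[12] = 1$overwhelming
  rot[13] = $overwhelming1
Sorted (with $ < everything):
  sorted[0] = $overwhelming1  (last char: '1')
  sorted[1] = 1$overwhelming  (last char: 'g')
  sorted[2] = elming1$overwh  (last char: 'h')
  sorted[3] = erwhelming1$ov  (last char: 'v')
  sorted[4] = g1$overwhelmin  (last char: 'n')
  sorted[5] = helming1$overw  (last char: 'w')
  sorted[6] = ing1$overwhelm  (last char: 'm')
  sorted[7] = lming1$overwhe  (last char: 'e')
  sorted[8] = ming1$overwhel  (last char: 'l')
  sorted[9] = ng1$overwhelmi  (last char: 'i')
  sorted[10] = overwhelming1$  (last char: '$')
  sorted[11] = rwhelming1$ove  (last char: 'e')
  sorted[12] = verwhelming1$o  (last char: 'o')
  sorted[13] = whelming1$over  (last char: 'r')
Last column: 1ghvnwmeli$eor
Original string S is at sorted index 10

Answer: 1ghvnwmeli$eor
10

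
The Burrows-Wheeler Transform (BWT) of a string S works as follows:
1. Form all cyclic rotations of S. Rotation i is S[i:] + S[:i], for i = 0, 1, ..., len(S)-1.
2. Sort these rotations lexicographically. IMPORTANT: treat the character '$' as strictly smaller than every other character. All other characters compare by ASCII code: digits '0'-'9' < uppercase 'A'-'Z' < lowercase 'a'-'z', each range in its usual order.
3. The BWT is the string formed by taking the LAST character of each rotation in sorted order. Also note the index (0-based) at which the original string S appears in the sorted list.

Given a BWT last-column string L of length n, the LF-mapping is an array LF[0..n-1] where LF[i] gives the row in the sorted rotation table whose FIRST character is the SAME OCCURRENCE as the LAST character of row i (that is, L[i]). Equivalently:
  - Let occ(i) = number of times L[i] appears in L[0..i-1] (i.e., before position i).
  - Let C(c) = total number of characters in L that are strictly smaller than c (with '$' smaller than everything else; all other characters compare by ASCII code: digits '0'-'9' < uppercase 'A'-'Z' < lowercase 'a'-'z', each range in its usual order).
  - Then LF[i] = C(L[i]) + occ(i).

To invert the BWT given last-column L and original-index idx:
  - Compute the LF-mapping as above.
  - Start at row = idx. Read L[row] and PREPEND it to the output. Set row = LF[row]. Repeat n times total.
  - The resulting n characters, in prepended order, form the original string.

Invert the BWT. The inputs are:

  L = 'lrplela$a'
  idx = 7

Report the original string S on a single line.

LF mapping: 4 8 7 5 3 6 1 0 2
Walk LF starting at row 7, prepending L[row]:
  step 1: row=7, L[7]='$', prepend. Next row=LF[7]=0
  step 2: row=0, L[0]='l', prepend. Next row=LF[0]=4
  step 3: row=4, L[4]='e', prepend. Next row=LF[4]=3
  step 4: row=3, L[3]='l', prepend. Next row=LF[3]=5
  step 5: row=5, L[5]='l', prepend. Next row=LF[5]=6
  step 6: row=6, L[6]='a', prepend. Next row=LF[6]=1
  step 7: row=1, L[1]='r', prepend. Next row=LF[1]=8
  step 8: row=8, L[8]='a', prepend. Next row=LF[8]=2
  step 9: row=2, L[2]='p', prepend. Next row=LF[2]=7
Reversed output: parallel$

Answer: parallel$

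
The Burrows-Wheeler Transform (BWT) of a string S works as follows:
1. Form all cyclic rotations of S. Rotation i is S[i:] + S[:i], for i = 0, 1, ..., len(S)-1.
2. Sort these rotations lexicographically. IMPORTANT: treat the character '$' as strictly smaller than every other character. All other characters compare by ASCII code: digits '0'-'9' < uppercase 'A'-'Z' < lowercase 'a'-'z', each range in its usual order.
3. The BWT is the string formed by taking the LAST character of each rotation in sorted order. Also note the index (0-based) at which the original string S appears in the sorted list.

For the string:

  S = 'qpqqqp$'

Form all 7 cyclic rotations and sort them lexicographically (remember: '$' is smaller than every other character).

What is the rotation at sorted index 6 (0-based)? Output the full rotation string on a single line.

All 7 rotations (rotation i = S[i:]+S[:i]):
  rot[0] = qpqqqp$
  rot[1] = pqqqp$q
  rot[2] = qqqp$qp
  rot[3] = qqp$qpq
  rot[4] = qp$qpqq
  rot[5] = p$qpqqq
  rot[6] = $qpqqqp
Sorted (with $ < everything):
  sorted[0] = $qpqqqp
  sorted[1] = p$qpqqq
  sorted[2] = pqqqp$q
  sorted[3] = qp$qpqq
  sorted[4] = qpqqqp$
  sorted[5] = qqp$qpq
  sorted[6] = qqqp$qp
sorted[6] = qqqp$qp

Answer: qqqp$qp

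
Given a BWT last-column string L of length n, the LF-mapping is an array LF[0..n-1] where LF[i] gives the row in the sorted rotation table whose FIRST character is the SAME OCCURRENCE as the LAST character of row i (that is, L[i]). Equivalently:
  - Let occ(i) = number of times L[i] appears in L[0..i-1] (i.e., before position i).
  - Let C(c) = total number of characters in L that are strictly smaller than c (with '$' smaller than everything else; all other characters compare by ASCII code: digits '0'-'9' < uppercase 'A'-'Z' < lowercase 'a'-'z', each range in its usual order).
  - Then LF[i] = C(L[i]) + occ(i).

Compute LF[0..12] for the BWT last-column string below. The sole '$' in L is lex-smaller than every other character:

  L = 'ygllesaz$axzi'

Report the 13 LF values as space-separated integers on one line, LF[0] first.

Answer: 10 4 6 7 3 8 1 11 0 2 9 12 5

Derivation:
Char counts: '$':1, 'a':2, 'e':1, 'g':1, 'i':1, 'l':2, 's':1, 'x':1, 'y':1, 'z':2
C (first-col start): C('$')=0, C('a')=1, C('e')=3, C('g')=4, C('i')=5, C('l')=6, C('s')=8, C('x')=9, C('y')=10, C('z')=11
L[0]='y': occ=0, LF[0]=C('y')+0=10+0=10
L[1]='g': occ=0, LF[1]=C('g')+0=4+0=4
L[2]='l': occ=0, LF[2]=C('l')+0=6+0=6
L[3]='l': occ=1, LF[3]=C('l')+1=6+1=7
L[4]='e': occ=0, LF[4]=C('e')+0=3+0=3
L[5]='s': occ=0, LF[5]=C('s')+0=8+0=8
L[6]='a': occ=0, LF[6]=C('a')+0=1+0=1
L[7]='z': occ=0, LF[7]=C('z')+0=11+0=11
L[8]='$': occ=0, LF[8]=C('$')+0=0+0=0
L[9]='a': occ=1, LF[9]=C('a')+1=1+1=2
L[10]='x': occ=0, LF[10]=C('x')+0=9+0=9
L[11]='z': occ=1, LF[11]=C('z')+1=11+1=12
L[12]='i': occ=0, LF[12]=C('i')+0=5+0=5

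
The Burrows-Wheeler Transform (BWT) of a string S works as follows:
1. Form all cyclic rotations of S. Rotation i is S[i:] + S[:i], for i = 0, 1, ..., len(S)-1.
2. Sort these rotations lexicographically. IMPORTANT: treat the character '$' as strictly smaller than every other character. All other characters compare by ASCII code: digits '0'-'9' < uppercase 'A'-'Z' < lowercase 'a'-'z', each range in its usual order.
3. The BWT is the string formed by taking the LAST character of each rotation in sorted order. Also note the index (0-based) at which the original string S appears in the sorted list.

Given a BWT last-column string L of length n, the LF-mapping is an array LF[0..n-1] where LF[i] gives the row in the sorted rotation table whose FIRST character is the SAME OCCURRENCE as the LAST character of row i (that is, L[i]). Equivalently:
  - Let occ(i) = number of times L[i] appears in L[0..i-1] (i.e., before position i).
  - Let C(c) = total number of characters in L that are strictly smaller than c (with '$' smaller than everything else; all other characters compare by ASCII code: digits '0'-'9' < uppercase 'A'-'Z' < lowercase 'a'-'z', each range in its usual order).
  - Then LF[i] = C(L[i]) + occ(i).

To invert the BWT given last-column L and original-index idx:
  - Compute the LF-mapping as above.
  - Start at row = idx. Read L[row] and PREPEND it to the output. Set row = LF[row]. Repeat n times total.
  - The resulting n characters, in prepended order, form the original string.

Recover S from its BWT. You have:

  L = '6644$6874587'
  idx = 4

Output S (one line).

LF mapping: 5 6 1 2 0 7 10 8 3 4 11 9
Walk LF starting at row 4, prepending L[row]:
  step 1: row=4, L[4]='$', prepend. Next row=LF[4]=0
  step 2: row=0, L[0]='6', prepend. Next row=LF[0]=5
  step 3: row=5, L[5]='6', prepend. Next row=LF[5]=7
  step 4: row=7, L[7]='7', prepend. Next row=LF[7]=8
  step 5: row=8, L[8]='4', prepend. Next row=LF[8]=3
  step 6: row=3, L[3]='4', prepend. Next row=LF[3]=2
  step 7: row=2, L[2]='4', prepend. Next row=LF[2]=1
  step 8: row=1, L[1]='6', prepend. Next row=LF[1]=6
  step 9: row=6, L[6]='8', prepend. Next row=LF[6]=10
  step 10: row=10, L[10]='8', prepend. Next row=LF[10]=11
  step 11: row=11, L[11]='7', prepend. Next row=LF[11]=9
  step 12: row=9, L[9]='5', prepend. Next row=LF[9]=4
Reversed output: 57886444766$

Answer: 57886444766$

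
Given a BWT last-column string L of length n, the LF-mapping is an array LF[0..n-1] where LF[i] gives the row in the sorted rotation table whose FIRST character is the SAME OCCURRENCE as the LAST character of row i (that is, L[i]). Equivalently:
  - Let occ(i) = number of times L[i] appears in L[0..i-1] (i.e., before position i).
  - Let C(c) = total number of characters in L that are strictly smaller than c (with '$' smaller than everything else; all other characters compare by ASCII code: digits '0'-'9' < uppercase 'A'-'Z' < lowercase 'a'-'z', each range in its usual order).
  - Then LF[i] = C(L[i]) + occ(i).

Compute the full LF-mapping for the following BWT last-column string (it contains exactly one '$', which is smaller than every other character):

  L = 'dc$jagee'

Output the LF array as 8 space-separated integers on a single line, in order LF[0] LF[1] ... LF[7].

Char counts: '$':1, 'a':1, 'c':1, 'd':1, 'e':2, 'g':1, 'j':1
C (first-col start): C('$')=0, C('a')=1, C('c')=2, C('d')=3, C('e')=4, C('g')=6, C('j')=7
L[0]='d': occ=0, LF[0]=C('d')+0=3+0=3
L[1]='c': occ=0, LF[1]=C('c')+0=2+0=2
L[2]='$': occ=0, LF[2]=C('$')+0=0+0=0
L[3]='j': occ=0, LF[3]=C('j')+0=7+0=7
L[4]='a': occ=0, LF[4]=C('a')+0=1+0=1
L[5]='g': occ=0, LF[5]=C('g')+0=6+0=6
L[6]='e': occ=0, LF[6]=C('e')+0=4+0=4
L[7]='e': occ=1, LF[7]=C('e')+1=4+1=5

Answer: 3 2 0 7 1 6 4 5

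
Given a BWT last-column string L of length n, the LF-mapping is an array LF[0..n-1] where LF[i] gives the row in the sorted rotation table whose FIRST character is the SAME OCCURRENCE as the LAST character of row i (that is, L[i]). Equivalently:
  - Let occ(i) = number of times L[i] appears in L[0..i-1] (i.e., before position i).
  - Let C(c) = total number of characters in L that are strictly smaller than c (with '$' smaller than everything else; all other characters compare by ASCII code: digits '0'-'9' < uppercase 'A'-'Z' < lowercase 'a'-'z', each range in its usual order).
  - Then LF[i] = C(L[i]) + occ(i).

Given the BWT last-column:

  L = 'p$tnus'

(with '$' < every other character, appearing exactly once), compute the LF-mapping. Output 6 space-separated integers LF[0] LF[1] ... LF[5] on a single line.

Answer: 2 0 4 1 5 3

Derivation:
Char counts: '$':1, 'n':1, 'p':1, 's':1, 't':1, 'u':1
C (first-col start): C('$')=0, C('n')=1, C('p')=2, C('s')=3, C('t')=4, C('u')=5
L[0]='p': occ=0, LF[0]=C('p')+0=2+0=2
L[1]='$': occ=0, LF[1]=C('$')+0=0+0=0
L[2]='t': occ=0, LF[2]=C('t')+0=4+0=4
L[3]='n': occ=0, LF[3]=C('n')+0=1+0=1
L[4]='u': occ=0, LF[4]=C('u')+0=5+0=5
L[5]='s': occ=0, LF[5]=C('s')+0=3+0=3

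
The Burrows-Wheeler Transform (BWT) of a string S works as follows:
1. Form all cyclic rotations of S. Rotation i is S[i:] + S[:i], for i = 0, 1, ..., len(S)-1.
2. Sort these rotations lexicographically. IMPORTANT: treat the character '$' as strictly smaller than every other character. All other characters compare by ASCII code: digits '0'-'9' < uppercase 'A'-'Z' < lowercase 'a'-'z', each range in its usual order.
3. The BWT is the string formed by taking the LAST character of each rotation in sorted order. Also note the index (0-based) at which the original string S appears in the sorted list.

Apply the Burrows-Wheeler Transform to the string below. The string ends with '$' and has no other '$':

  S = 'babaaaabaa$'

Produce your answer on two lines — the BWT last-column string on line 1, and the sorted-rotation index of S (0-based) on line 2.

All 11 rotations (rotation i = S[i:]+S[:i]):
  rot[0] = babaaaabaa$
  rot[1] = abaaaabaa$b
  rot[2] = baaaabaa$ba
  rot[3] = aaaabaa$bab
  rot[4] = aaabaa$baba
  rot[5] = aabaa$babaa
  rot[6] = abaa$babaaa
  rot[7] = baa$babaaaa
  rot[8] = aa$babaaaab
  rot[9] = a$babaaaaba
  rot[10] = $babaaaabaa
Sorted (with $ < everything):
  sorted[0] = $babaaaabaa  (last char: 'a')
  sorted[1] = a$babaaaaba  (last char: 'a')
  sorted[2] = aa$babaaaab  (last char: 'b')
  sorted[3] = aaaabaa$bab  (last char: 'b')
  sorted[4] = aaabaa$baba  (last char: 'a')
  sorted[5] = aabaa$babaa  (last char: 'a')
  sorted[6] = abaa$babaaa  (last char: 'a')
  sorted[7] = abaaaabaa$b  (last char: 'b')
  sorted[8] = baa$babaaaa  (last char: 'a')
  sorted[9] = baaaabaa$ba  (last char: 'a')
  sorted[10] = babaaaabaa$  (last char: '$')
Last column: aabbaaabaa$
Original string S is at sorted index 10

Answer: aabbaaabaa$
10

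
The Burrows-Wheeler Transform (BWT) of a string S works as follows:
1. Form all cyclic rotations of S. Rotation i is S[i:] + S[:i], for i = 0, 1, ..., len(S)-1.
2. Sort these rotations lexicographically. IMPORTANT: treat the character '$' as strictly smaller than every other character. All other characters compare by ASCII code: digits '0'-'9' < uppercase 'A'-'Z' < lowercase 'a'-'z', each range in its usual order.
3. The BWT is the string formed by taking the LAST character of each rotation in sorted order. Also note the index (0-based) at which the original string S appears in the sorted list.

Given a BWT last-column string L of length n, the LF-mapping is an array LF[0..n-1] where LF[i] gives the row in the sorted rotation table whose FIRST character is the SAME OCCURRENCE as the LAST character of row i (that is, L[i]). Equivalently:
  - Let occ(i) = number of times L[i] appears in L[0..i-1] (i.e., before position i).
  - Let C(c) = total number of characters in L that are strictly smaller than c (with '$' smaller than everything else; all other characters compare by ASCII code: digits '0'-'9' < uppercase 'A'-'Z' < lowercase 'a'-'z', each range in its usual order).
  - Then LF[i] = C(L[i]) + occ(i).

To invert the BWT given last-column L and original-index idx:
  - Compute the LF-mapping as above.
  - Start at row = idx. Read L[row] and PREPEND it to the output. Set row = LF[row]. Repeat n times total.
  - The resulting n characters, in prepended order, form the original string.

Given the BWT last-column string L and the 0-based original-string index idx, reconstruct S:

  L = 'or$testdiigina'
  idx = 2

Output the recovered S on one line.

LF mapping: 9 10 0 12 3 11 13 2 5 6 4 7 8 1
Walk LF starting at row 2, prepending L[row]:
  step 1: row=2, L[2]='$', prepend. Next row=LF[2]=0
  step 2: row=0, L[0]='o', prepend. Next row=LF[0]=9
  step 3: row=9, L[9]='i', prepend. Next row=LF[9]=6
  step 4: row=6, L[6]='t', prepend. Next row=LF[6]=13
  step 5: row=13, L[13]='a', prepend. Next row=LF[13]=1
  step 6: row=1, L[1]='r', prepend. Next row=LF[1]=10
  step 7: row=10, L[10]='g', prepend. Next row=LF[10]=4
  step 8: row=4, L[4]='e', prepend. Next row=LF[4]=3
  step 9: row=3, L[3]='t', prepend. Next row=LF[3]=12
  step 10: row=12, L[12]='n', prepend. Next row=LF[12]=8
  step 11: row=8, L[8]='i', prepend. Next row=LF[8]=5
  step 12: row=5, L[5]='s', prepend. Next row=LF[5]=11
  step 13: row=11, L[11]='i', prepend. Next row=LF[11]=7
  step 14: row=7, L[7]='d', prepend. Next row=LF[7]=2
Reversed output: disintegratio$

Answer: disintegratio$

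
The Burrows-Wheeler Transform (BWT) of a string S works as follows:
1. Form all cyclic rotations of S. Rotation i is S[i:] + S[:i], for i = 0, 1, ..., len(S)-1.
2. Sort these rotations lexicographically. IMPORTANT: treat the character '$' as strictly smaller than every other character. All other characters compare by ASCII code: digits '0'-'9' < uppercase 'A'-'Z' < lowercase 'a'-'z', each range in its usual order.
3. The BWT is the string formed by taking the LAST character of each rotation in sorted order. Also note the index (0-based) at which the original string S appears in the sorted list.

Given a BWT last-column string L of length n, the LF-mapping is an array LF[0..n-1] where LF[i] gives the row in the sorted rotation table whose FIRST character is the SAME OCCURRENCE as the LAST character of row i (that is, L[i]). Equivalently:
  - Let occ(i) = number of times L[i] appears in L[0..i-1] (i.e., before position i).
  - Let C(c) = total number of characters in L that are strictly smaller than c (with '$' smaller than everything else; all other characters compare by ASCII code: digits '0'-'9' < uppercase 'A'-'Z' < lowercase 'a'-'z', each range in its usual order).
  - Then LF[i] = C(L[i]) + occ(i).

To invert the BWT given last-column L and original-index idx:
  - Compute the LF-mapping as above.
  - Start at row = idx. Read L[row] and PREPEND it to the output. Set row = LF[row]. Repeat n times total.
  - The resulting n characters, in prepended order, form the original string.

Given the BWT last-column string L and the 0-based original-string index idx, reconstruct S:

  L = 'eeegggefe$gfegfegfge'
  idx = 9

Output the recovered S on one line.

LF mapping: 1 2 3 13 14 15 4 9 5 0 16 10 6 17 11 7 18 12 19 8
Walk LF starting at row 9, prepending L[row]:
  step 1: row=9, L[9]='$', prepend. Next row=LF[9]=0
  step 2: row=0, L[0]='e', prepend. Next row=LF[0]=1
  step 3: row=1, L[1]='e', prepend. Next row=LF[1]=2
  step 4: row=2, L[2]='e', prepend. Next row=LF[2]=3
  step 5: row=3, L[3]='g', prepend. Next row=LF[3]=13
  step 6: row=13, L[13]='g', prepend. Next row=LF[13]=17
  step 7: row=17, L[17]='f', prepend. Next row=LF[17]=12
  step 8: row=12, L[12]='e', prepend. Next row=LF[12]=6
  step 9: row=6, L[6]='e', prepend. Next row=LF[6]=4
  step 10: row=4, L[4]='g', prepend. Next row=LF[4]=14
  step 11: row=14, L[14]='f', prepend. Next row=LF[14]=11
  step 12: row=11, L[11]='f', prepend. Next row=LF[11]=10
  step 13: row=10, L[10]='g', prepend. Next row=LF[10]=16
  step 14: row=16, L[16]='g', prepend. Next row=LF[16]=18
  step 15: row=18, L[18]='g', prepend. Next row=LF[18]=19
  step 16: row=19, L[19]='e', prepend. Next row=LF[19]=8
  step 17: row=8, L[8]='e', prepend. Next row=LF[8]=5
  step 18: row=5, L[5]='g', prepend. Next row=LF[5]=15
  step 19: row=15, L[15]='e', prepend. Next row=LF[15]=7
  step 20: row=7, L[7]='f', prepend. Next row=LF[7]=9
Reversed output: fegeegggffgeefggeee$

Answer: fegeegggffgeefggeee$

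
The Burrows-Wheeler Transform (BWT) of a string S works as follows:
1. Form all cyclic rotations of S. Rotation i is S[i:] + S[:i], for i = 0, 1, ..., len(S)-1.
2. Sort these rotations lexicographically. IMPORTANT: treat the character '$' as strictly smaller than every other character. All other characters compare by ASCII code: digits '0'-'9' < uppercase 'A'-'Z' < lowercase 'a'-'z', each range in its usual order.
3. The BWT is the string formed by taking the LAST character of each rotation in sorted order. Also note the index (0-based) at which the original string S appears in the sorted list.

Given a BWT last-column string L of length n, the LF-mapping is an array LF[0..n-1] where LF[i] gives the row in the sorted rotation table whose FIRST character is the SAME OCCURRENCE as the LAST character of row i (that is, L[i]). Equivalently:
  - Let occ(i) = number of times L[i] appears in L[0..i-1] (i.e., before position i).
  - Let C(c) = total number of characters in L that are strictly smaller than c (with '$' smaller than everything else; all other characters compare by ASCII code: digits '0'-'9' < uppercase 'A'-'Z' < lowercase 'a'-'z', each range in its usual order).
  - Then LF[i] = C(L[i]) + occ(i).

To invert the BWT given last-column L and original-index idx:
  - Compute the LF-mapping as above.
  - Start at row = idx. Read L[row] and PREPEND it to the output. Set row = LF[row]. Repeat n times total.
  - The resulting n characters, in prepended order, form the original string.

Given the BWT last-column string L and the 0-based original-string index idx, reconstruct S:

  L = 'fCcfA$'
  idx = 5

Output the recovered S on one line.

Answer: fcCAf$

Derivation:
LF mapping: 4 2 3 5 1 0
Walk LF starting at row 5, prepending L[row]:
  step 1: row=5, L[5]='$', prepend. Next row=LF[5]=0
  step 2: row=0, L[0]='f', prepend. Next row=LF[0]=4
  step 3: row=4, L[4]='A', prepend. Next row=LF[4]=1
  step 4: row=1, L[1]='C', prepend. Next row=LF[1]=2
  step 5: row=2, L[2]='c', prepend. Next row=LF[2]=3
  step 6: row=3, L[3]='f', prepend. Next row=LF[3]=5
Reversed output: fcCAf$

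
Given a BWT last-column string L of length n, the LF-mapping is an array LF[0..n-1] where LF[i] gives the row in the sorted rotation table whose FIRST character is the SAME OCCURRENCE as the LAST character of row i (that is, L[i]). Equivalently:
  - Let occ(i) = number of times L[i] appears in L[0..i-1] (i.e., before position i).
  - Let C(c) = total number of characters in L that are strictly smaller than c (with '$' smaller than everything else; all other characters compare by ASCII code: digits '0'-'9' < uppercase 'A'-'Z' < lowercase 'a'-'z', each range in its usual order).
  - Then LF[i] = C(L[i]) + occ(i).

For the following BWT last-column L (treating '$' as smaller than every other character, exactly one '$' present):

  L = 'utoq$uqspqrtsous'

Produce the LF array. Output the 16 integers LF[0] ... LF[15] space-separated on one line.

Char counts: '$':1, 'o':2, 'p':1, 'q':3, 'r':1, 's':3, 't':2, 'u':3
C (first-col start): C('$')=0, C('o')=1, C('p')=3, C('q')=4, C('r')=7, C('s')=8, C('t')=11, C('u')=13
L[0]='u': occ=0, LF[0]=C('u')+0=13+0=13
L[1]='t': occ=0, LF[1]=C('t')+0=11+0=11
L[2]='o': occ=0, LF[2]=C('o')+0=1+0=1
L[3]='q': occ=0, LF[3]=C('q')+0=4+0=4
L[4]='$': occ=0, LF[4]=C('$')+0=0+0=0
L[5]='u': occ=1, LF[5]=C('u')+1=13+1=14
L[6]='q': occ=1, LF[6]=C('q')+1=4+1=5
L[7]='s': occ=0, LF[7]=C('s')+0=8+0=8
L[8]='p': occ=0, LF[8]=C('p')+0=3+0=3
L[9]='q': occ=2, LF[9]=C('q')+2=4+2=6
L[10]='r': occ=0, LF[10]=C('r')+0=7+0=7
L[11]='t': occ=1, LF[11]=C('t')+1=11+1=12
L[12]='s': occ=1, LF[12]=C('s')+1=8+1=9
L[13]='o': occ=1, LF[13]=C('o')+1=1+1=2
L[14]='u': occ=2, LF[14]=C('u')+2=13+2=15
L[15]='s': occ=2, LF[15]=C('s')+2=8+2=10

Answer: 13 11 1 4 0 14 5 8 3 6 7 12 9 2 15 10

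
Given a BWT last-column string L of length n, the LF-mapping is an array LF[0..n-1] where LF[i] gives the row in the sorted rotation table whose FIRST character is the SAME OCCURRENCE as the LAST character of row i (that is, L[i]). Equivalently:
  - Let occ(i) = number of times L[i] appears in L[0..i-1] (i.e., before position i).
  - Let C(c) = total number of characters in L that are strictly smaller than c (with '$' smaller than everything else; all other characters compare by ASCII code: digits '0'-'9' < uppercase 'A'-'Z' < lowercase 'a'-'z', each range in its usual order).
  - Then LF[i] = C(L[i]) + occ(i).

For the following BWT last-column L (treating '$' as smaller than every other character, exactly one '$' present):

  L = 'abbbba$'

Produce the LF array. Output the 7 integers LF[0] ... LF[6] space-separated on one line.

Char counts: '$':1, 'a':2, 'b':4
C (first-col start): C('$')=0, C('a')=1, C('b')=3
L[0]='a': occ=0, LF[0]=C('a')+0=1+0=1
L[1]='b': occ=0, LF[1]=C('b')+0=3+0=3
L[2]='b': occ=1, LF[2]=C('b')+1=3+1=4
L[3]='b': occ=2, LF[3]=C('b')+2=3+2=5
L[4]='b': occ=3, LF[4]=C('b')+3=3+3=6
L[5]='a': occ=1, LF[5]=C('a')+1=1+1=2
L[6]='$': occ=0, LF[6]=C('$')+0=0+0=0

Answer: 1 3 4 5 6 2 0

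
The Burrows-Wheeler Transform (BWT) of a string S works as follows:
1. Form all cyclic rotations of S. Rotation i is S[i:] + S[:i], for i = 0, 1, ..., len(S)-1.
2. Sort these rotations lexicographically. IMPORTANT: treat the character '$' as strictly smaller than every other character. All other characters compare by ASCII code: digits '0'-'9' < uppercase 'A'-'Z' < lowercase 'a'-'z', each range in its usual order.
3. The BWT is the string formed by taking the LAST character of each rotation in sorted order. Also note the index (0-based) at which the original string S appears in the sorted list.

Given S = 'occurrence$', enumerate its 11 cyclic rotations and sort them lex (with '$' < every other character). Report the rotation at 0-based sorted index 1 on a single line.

All 11 rotations (rotation i = S[i:]+S[:i]):
  rot[0] = occurrence$
  rot[1] = ccurrence$o
  rot[2] = currence$oc
  rot[3] = urrence$occ
  rot[4] = rrence$occu
  rot[5] = rence$occur
  rot[6] = ence$occurr
  rot[7] = nce$occurre
  rot[8] = ce$occurren
  rot[9] = e$occurrenc
  rot[10] = $occurrence
Sorted (with $ < everything):
  sorted[0] = $occurrence
  sorted[1] = ccurrence$o
  sorted[2] = ce$occurren
  sorted[3] = currence$oc
  sorted[4] = e$occurrenc
  sorted[5] = ence$occurr
  sorted[6] = nce$occurre
  sorted[7] = occurrence$
  sorted[8] = rence$occur
  sorted[9] = rrence$occu
  sorted[10] = urrence$occ
sorted[1] = ccurrence$o

Answer: ccurrence$o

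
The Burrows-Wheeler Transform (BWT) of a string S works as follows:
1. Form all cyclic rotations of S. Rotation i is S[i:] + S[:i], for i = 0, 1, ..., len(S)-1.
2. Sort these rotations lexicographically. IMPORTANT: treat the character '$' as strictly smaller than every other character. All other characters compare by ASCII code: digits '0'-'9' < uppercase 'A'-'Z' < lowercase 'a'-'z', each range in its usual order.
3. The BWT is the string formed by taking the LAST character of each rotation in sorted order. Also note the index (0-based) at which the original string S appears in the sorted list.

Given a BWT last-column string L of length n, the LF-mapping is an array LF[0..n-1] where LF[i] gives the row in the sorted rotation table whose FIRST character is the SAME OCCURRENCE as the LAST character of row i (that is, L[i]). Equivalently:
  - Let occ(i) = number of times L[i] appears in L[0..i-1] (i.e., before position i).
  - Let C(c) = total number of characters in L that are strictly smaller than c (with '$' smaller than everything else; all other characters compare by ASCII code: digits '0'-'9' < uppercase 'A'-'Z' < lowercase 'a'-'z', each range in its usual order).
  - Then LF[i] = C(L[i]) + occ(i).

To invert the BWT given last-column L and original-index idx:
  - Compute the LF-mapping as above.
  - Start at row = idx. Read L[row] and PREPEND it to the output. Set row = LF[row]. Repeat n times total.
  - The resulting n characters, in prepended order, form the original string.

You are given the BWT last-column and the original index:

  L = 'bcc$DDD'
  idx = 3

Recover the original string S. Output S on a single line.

LF mapping: 4 5 6 0 1 2 3
Walk LF starting at row 3, prepending L[row]:
  step 1: row=3, L[3]='$', prepend. Next row=LF[3]=0
  step 2: row=0, L[0]='b', prepend. Next row=LF[0]=4
  step 3: row=4, L[4]='D', prepend. Next row=LF[4]=1
  step 4: row=1, L[1]='c', prepend. Next row=LF[1]=5
  step 5: row=5, L[5]='D', prepend. Next row=LF[5]=2
  step 6: row=2, L[2]='c', prepend. Next row=LF[2]=6
  step 7: row=6, L[6]='D', prepend. Next row=LF[6]=3
Reversed output: DcDcDb$

Answer: DcDcDb$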